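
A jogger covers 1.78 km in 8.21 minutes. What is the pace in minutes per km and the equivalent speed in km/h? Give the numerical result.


Pace = time / distance = 8.21 min / 1.78 km = 4.6124 min/km
Speed = distance / time_in_hours = 1.78 / 0.1368 hr
Speed = 13.0085 km/h

4.6124 min/km, 13.0085 km/h


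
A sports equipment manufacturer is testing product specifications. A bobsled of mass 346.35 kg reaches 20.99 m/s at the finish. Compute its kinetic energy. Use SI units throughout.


KE = 0.5 * m * v^2
KE = 0.5 * 346.35 * 20.99^2
KE = 0.5 * 346.35 * 440.5801 = 76297.4588 J

76297.4588 J


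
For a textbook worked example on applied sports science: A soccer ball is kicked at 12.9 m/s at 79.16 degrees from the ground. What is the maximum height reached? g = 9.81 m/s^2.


H = (v*sin(theta))^2 / (2*g)
vy = v*sin(theta) = 12.9 * sin(79.16 deg) = 12.6698 m/s
H = vy^2 / (2*g) = 160.5242 / (2*9.81)
H = 160.5242 / 19.62 = 8.1817 m

8.1817 m


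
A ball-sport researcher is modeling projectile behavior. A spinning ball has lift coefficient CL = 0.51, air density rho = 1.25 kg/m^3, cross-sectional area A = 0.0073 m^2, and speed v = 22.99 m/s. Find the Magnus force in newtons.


FM = 0.5 * CL * rho * A * v^2
FM = 0.5 * 0.51 * 1.25 * 0.0073 * 22.99^2
v^2 = 528.5401
FM = 0.5 * 0.51 * 1.25 * 0.0073 * 528.5401 = 1.2298 N

1.2298 N


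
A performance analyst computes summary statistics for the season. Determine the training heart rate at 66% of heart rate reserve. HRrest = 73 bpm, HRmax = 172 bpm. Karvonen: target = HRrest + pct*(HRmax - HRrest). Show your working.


Target = HRrest + pct*(HRmax - HRrest)
Heart rate reserve = HRmax - HRrest = 172 - 73 = 99 bpm
Fraction = 66% = 0.66
Target = 73 + 0.66 * 99
Target = 73 + 65.34 = 138.34 bpm

138.34 bpm


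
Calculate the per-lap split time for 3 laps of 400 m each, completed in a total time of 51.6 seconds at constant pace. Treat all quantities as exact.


Split time = total_time / n_laps = 51.6 / 3
Split time = 17.2 s per lap

17.2 s


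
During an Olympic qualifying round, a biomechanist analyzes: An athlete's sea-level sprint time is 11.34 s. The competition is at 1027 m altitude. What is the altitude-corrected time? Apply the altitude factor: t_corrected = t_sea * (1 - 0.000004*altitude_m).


Correction factor = 1 - 0.000004 * 1027 = 0.995892
t_corrected = t_sea * factor = 11.34 * 0.995892
t_corrected = 11.2934 s

11.2934 s


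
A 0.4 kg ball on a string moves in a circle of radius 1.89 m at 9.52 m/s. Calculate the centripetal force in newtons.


Fc = m * v^2 / r
v^2 = 9.52^2 = 90.6304
Fc = 0.4 * 90.6304 / 1.89
Fc = 36.2522 / 1.89 = 19.181 N

19.181 N


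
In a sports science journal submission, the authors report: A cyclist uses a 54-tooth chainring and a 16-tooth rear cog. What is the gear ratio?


GR = front_teeth / rear_teeth
GR = 54 / 16
GR = 3.375

3.375


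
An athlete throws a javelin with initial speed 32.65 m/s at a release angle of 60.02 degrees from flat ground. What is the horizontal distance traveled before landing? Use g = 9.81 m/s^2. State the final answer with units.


R = v^2 * sin(2*theta) / g
Convert angle to radians: theta = 60.02 deg = 1.0475 rad
sin(2*theta) = sin(2.0951) = 0.8657
R = 32.65^2 * 0.8657 / 9.81
R = 1066.0225 * 0.8657 / 9.81 = 94.0704 m

94.0704 m


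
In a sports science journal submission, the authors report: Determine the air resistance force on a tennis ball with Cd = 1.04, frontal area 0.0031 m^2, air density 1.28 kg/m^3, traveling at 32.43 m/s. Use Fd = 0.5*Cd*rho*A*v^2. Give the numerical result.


Fd = 0.5 * Cd * rho * A * v^2
Fd = 0.5 * 1.04 * 1.28 * 0.0031 * 32.43^2
v^2 = 1051.7049
Fd = 0.5 * 1.04 * 1.28 * 0.0031 * 1051.7049 = 2.17 N

2.17 N


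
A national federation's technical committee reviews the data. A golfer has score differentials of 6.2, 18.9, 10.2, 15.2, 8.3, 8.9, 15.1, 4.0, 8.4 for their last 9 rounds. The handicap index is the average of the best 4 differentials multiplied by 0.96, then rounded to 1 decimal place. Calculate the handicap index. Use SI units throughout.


All differentials: 6.2, 18.9, 10.2, 15.2, 8.3, 8.9, 15.1, 4.0, 8.4
Sorted: 4.0, 6.2, 8.3, 8.4, 8.9, 10.2, 15.1, 15.2, 18.9
Best 4: 4.0, 6.2, 8.3, 8.4
Average of best = 26.9 / 4 = 6.725
Raw index = 6.725 * 0.96 = 6.456
Handicap index = round(6.456, 1) = 6.5

6.5


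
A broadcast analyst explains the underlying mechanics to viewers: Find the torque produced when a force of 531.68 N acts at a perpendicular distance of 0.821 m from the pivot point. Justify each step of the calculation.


tau = F * d
tau = 531.68 * 0.821
tau = 436.5093 N*m

436.5093 N*m


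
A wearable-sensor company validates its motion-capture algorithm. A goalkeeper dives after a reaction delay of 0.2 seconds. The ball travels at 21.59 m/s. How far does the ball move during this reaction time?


d = v * t
d = 21.59 * 0.2
d = 4.318 m

4.318 m


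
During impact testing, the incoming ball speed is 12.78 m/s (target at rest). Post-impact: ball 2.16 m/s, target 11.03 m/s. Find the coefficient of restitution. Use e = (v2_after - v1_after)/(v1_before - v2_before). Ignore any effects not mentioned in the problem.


e = (v2_after - v1_after) / (v1_before - v2_before)
Numerator = 11.03 - 2.16 = 8.87
Denominator = 12.78 - 0 = 12.78
e = 8.87 / 12.78 = 0.6941

0.6941


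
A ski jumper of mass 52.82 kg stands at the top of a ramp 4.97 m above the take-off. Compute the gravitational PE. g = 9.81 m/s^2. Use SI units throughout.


PE = m * g * h
PE = 52.82 * 9.81 * 4.97
PE = 518.1642 * 4.97 = 2575.2761 J

2575.2761 J


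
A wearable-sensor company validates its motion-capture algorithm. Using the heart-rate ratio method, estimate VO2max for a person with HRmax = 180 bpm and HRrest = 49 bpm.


VO2max = 15.3 * HRmax / HRrest
VO2max = 15.3 * 180 / 49
VO2max = 2754 / 49 = 56.2041 mL/kg/min

56.2041 mL/kg/min


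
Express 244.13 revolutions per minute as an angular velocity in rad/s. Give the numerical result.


omega = RPM * 2 * pi / 60
omega = 244.13 * 2 * 3.14159 / 60
omega = 1533.914 / 60 = 25.5652 rad/s

25.5652 rad/s


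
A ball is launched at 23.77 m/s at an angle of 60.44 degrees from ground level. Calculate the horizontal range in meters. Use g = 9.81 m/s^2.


R = v^2 * sin(2*theta) / g
Convert angle to radians: theta = 60.44 deg = 1.0549 rad
sin(2*theta) = sin(2.1098) = 0.8582
R = 23.77^2 * 0.8582 / 9.81
R = 565.0129 * 0.8582 / 9.81 = 49.4311 m

49.4311 m


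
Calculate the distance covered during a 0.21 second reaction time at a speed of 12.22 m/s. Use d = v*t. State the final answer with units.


d = v * t
d = 12.22 * 0.21
d = 2.5662 m

2.5662 m


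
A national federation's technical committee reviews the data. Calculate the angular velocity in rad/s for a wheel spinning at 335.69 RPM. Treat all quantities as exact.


omega = RPM * 2 * pi / 60
omega = 335.69 * 2 * 3.14159 / 60
omega = 2109.2025 / 60 = 35.1534 rad/s

35.1534 rad/s


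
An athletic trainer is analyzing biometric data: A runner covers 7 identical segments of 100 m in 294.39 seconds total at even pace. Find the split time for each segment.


Split time = total_time / n_laps = 294.39 / 7
Split time = 42.0557 s per lap

42.0557 s


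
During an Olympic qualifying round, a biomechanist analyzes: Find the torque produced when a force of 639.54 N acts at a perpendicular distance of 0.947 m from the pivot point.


tau = F * d
tau = 639.54 * 0.947
tau = 605.6444 N*m

605.6444 N*m


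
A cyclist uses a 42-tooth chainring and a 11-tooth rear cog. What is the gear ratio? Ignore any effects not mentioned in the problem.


GR = front_teeth / rear_teeth
GR = 42 / 11
GR = 3.8182

3.8182


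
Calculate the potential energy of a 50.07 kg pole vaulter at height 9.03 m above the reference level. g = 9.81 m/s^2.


PE = m * g * h
PE = 50.07 * 9.81 * 9.03
PE = 491.1867 * 9.03 = 4435.4159 J

4435.4159 J


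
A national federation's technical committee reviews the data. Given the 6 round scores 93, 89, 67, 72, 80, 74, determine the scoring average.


Average = sum / n
Sum = 475
Average = 475 / 6 = 79.1667

79.1667


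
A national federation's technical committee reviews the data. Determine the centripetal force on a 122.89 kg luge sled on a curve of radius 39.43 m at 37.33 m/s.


Fc = m * v^2 / r
v^2 = 37.33^2 = 1393.5289
Fc = 122.89 * 1393.5289 / 39.43
Fc = 171250.7665 / 39.43 = 4343.1592 N

4343.1592 N


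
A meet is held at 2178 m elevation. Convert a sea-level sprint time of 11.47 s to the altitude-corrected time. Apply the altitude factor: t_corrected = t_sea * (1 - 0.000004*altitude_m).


Correction factor = 1 - 0.000004 * 2178 = 0.991288
t_corrected = t_sea * factor = 11.47 * 0.991288
t_corrected = 11.3701 s

11.3701 s


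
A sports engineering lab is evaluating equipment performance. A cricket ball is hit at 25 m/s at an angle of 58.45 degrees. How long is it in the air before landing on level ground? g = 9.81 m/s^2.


T = 2*v*sin(theta)/g
sin(theta) = sin(58.45 deg) = 0.8522
T = 2*25*0.8522 / 9.81
T = 42.6092 / 9.81 = 4.3434 s

4.3434 s


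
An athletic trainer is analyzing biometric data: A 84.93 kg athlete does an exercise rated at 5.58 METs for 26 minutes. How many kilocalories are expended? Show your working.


kcal = MET * mass * time_hr
Convert time: 26 min = 0.4333 hr
kcal = 5.58 * 84.93 * 0.4333
kcal = 205.3607 kcal

205.3607 kcal


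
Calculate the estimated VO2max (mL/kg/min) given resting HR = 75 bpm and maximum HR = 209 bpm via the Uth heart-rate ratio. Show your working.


VO2max = 15.3 * HRmax / HRrest
VO2max = 15.3 * 209 / 75
VO2max = 3197.7 / 75 = 42.636 mL/kg/min

42.636 mL/kg/min


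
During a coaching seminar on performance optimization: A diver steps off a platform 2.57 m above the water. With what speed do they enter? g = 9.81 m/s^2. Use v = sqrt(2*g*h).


v = sqrt(2 * g * h)
v = sqrt(2 * 9.81 * 2.57)
v = sqrt(50.4234) = 7.1009 m/s

7.1009 m/s


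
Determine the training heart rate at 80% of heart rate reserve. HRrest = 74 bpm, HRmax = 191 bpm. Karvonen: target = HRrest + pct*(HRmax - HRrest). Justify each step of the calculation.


Target = HRrest + pct*(HRmax - HRrest)
Heart rate reserve = HRmax - HRrest = 191 - 74 = 117 bpm
Fraction = 80% = 0.8
Target = 74 + 0.8 * 117
Target = 74 + 93.6 = 167.6 bpm

167.6 bpm


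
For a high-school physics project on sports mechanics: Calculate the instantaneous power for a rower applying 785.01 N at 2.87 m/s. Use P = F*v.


P = F * v
P = 785.01 * 2.87
P = 2252.9787 W

2252.9787 W


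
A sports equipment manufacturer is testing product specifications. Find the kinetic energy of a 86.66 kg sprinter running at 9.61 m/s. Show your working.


KE = 0.5 * m * v^2
KE = 0.5 * 86.66 * 9.61^2
KE = 0.5 * 86.66 * 92.3521 = 4001.6165 J

4001.6165 J


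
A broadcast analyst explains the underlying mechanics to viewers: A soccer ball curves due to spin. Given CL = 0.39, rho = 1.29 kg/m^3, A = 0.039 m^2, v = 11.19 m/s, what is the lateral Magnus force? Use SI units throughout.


FM = 0.5 * CL * rho * A * v^2
FM = 0.5 * 0.39 * 1.29 * 0.039 * 11.19^2
v^2 = 125.2161
FM = 0.5 * 0.39 * 1.29 * 0.039 * 125.2161 = 1.2284 N

1.2284 N


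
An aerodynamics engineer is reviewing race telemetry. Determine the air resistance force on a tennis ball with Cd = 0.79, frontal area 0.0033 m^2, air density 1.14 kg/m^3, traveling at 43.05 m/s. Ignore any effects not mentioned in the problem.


Fd = 0.5 * Cd * rho * A * v^2
Fd = 0.5 * 0.79 * 1.14 * 0.0033 * 43.05^2
v^2 = 1853.3025
Fd = 0.5 * 0.79 * 1.14 * 0.0033 * 1853.3025 = 2.754 N

2.754 N


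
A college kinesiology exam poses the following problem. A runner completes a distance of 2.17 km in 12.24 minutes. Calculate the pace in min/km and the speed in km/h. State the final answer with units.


Pace = time / distance = 12.24 min / 2.17 km = 5.6406 min/km
Speed = distance / time_in_hours = 2.17 / 0.204 hr
Speed = 10.6373 km/h

5.6406 min/km, 10.6373 km/h


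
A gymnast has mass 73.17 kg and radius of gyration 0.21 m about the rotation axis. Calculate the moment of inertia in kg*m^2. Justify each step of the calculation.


I = m * k^2
I = 73.17 * 0.21^2
I = 73.17 * 0.0441 = 3.2268 kg*m^2

3.2268 kg*m^2


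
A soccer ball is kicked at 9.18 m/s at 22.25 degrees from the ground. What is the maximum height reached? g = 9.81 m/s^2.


H = (v*sin(theta))^2 / (2*g)
vy = v*sin(theta) = 9.18 * sin(22.25 deg) = 3.476 m/s
H = vy^2 / (2*g) = 12.0825 / (2*9.81)
H = 12.0825 / 19.62 = 0.6158 m

0.6158 m


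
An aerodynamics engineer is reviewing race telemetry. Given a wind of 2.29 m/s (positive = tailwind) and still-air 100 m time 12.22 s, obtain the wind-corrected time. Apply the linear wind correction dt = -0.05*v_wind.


dt = -0.05 * v_wind = -0.05 * 2.29 = -0.1145 s
t_corrected = t_still + dt = 12.22 + (-0.1145)
t_corrected = 12.1055 s

12.1055 s


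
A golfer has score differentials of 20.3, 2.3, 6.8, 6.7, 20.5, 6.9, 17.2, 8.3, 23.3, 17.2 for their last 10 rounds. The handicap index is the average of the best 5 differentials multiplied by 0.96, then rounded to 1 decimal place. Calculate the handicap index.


All differentials: 20.3, 2.3, 6.8, 6.7, 20.5, 6.9, 17.2, 8.3, 23.3, 17.2
Sorted: 2.3, 6.7, 6.8, 6.9, 8.3, 17.2, 17.2, 20.3, 20.5, 23.3
Best 5: 2.3, 6.7, 6.8, 6.9, 8.3
Average of best = 31 / 5 = 6.2
Raw index = 6.2 * 0.96 = 5.952
Handicap index = round(5.952, 1) = 6.0

6.0


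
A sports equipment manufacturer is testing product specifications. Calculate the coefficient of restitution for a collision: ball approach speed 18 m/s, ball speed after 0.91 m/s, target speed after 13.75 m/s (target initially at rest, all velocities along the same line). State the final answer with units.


e = (v2_after - v1_after) / (v1_before - v2_before)
Numerator = 13.75 - 0.91 = 12.84
Denominator = 18 - 0 = 18
e = 12.84 / 18 = 0.7133

0.7133


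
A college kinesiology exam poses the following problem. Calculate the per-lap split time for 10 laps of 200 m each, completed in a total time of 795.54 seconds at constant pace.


Split time = total_time / n_laps = 795.54 / 10
Split time = 79.554 s per lap

79.554 s


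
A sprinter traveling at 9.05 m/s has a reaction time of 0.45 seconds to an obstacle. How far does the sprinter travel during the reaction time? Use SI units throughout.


d = v * t
d = 9.05 * 0.45
d = 4.0725 m

4.0725 m


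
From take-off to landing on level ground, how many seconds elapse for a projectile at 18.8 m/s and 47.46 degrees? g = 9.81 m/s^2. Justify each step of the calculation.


T = 2*v*sin(theta)/g
sin(theta) = sin(47.46 deg) = 0.7368
T = 2*18.8*0.7368 / 9.81
T = 27.7039 / 9.81 = 2.824 s

2.824 s


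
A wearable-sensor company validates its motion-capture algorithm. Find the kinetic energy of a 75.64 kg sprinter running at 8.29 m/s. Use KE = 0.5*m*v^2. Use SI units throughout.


KE = 0.5 * m * v^2
KE = 0.5 * 75.64 * 8.29^2
KE = 0.5 * 75.64 * 68.7241 = 2599.1455 J

2599.1455 J


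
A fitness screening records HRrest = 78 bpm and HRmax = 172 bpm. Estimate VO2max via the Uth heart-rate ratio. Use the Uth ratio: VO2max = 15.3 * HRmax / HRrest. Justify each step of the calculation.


VO2max = 15.3 * HRmax / HRrest
VO2max = 15.3 * 172 / 78
VO2max = 2631.6 / 78 = 33.7385 mL/kg/min

33.7385 mL/kg/min


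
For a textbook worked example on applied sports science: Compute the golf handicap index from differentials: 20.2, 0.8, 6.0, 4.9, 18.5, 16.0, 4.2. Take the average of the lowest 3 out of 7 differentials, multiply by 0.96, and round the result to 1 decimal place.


All differentials: 20.2, 0.8, 6.0, 4.9, 18.5, 16.0, 4.2
Sorted: 0.8, 4.2, 4.9, 6.0, 16.0, 18.5, 20.2
Best 3: 0.8, 4.2, 4.9
Average of best = 9.9 / 3 = 3.3
Raw index = 3.3 * 0.96 = 3.168
Handicap index = round(3.168, 1) = 3.2

3.2


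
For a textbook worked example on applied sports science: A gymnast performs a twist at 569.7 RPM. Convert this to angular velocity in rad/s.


omega = RPM * 2 * pi / 60
omega = 569.7 * 2 * 3.14159 / 60
omega = 3579.5307 / 60 = 59.6588 rad/s

59.6588 rad/s


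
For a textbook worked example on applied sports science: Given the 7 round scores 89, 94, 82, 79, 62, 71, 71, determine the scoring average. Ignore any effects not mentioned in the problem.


Average = sum / n
Sum = 548
Average = 548 / 7 = 78.2857

78.2857


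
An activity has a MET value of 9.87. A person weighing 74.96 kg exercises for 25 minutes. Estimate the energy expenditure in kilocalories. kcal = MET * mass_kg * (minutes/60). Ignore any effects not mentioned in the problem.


kcal = MET * mass * time_hr
Convert time: 25 min = 0.4167 hr
kcal = 9.87 * 74.96 * 0.4167
kcal = 308.273 kcal

308.273 kcal


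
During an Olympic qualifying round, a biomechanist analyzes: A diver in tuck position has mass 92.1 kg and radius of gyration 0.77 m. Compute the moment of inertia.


I = m * k^2
I = 92.1 * 0.77^2
I = 92.1 * 0.5929 = 54.6061 kg*m^2

54.6061 kg*m^2


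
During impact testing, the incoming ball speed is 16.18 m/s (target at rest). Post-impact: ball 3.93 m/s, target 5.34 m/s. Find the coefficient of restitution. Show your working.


e = (v2_after - v1_after) / (v1_before - v2_before)
Numerator = 5.34 - 3.93 = 1.41
Denominator = 16.18 - 0 = 16.18
e = 1.41 / 16.18 = 0.0871

0.0871


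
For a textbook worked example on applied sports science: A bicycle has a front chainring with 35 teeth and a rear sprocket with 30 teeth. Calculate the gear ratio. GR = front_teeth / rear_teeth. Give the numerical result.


GR = front_teeth / rear_teeth
GR = 35 / 30
GR = 1.1667

1.1667


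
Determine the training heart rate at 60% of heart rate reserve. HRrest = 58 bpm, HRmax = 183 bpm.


Target = HRrest + pct*(HRmax - HRrest)
Heart rate reserve = HRmax - HRrest = 183 - 58 = 125 bpm
Fraction = 60% = 0.6
Target = 58 + 0.6 * 125
Target = 58 + 75 = 133 bpm

133 bpm


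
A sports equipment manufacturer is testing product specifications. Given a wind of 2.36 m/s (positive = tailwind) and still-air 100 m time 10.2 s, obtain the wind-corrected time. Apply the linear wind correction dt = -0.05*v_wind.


dt = -0.05 * v_wind = -0.05 * 2.36 = -0.118 s
t_corrected = t_still + dt = 10.2 + (-0.118)
t_corrected = 10.082 s

10.082 s


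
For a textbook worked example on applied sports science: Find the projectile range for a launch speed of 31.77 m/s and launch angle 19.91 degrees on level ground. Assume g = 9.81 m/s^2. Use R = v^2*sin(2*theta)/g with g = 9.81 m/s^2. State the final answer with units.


R = v^2 * sin(2*theta) / g
Convert angle to radians: theta = 19.91 deg = 0.3475 rad
sin(2*theta) = sin(0.695) = 0.6404
R = 31.77^2 * 0.6404 / 9.81
R = 1009.3329 * 0.6404 / 9.81 = 65.8873 m

65.8873 m


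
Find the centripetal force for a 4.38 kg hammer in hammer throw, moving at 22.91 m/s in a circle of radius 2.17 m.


Fc = m * v^2 / r
v^2 = 22.91^2 = 524.8681
Fc = 4.38 * 524.8681 / 2.17
Fc = 2298.9223 / 2.17 = 1059.4112 N

1059.4112 N


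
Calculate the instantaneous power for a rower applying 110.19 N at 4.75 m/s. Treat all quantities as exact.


P = F * v
P = 110.19 * 4.75
P = 523.4025 W

523.4025 W


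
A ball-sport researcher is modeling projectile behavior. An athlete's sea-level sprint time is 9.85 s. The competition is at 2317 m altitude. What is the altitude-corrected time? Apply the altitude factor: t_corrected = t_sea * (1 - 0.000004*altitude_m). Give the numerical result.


Correction factor = 1 - 0.000004 * 2317 = 0.990732
t_corrected = t_sea * factor = 9.85 * 0.990732
t_corrected = 9.7587 s

9.7587 s


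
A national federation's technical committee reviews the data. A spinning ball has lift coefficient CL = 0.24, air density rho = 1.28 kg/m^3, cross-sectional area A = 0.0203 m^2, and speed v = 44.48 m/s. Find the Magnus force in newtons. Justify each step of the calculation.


FM = 0.5 * CL * rho * A * v^2
FM = 0.5 * 0.24 * 1.28 * 0.0203 * 44.48^2
v^2 = 1978.4704
FM = 0.5 * 0.24 * 1.28 * 0.0203 * 1978.4704 = 6.169 N

6.169 N


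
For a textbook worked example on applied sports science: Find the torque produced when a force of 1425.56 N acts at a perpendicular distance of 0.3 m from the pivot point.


tau = F * d
tau = 1425.56 * 0.3
tau = 427.668 N*m

427.668 N*m


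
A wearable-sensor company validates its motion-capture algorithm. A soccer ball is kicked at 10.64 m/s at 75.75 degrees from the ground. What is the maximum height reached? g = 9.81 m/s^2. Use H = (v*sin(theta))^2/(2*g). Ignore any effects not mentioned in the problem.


H = (v*sin(theta))^2 / (2*g)
vy = v*sin(theta) = 10.64 * sin(75.75 deg) = 10.3126 m/s
H = vy^2 / (2*g) = 106.3501 / (2*9.81)
H = 106.3501 / 19.62 = 5.4205 m

5.4205 m


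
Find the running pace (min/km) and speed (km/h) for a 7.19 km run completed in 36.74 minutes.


Pace = time / distance = 36.74 min / 7.19 km = 5.1099 min/km
Speed = distance / time_in_hours = 7.19 / 0.6123 hr
Speed = 11.742 km/h

5.1099 min/km, 11.742 km/h


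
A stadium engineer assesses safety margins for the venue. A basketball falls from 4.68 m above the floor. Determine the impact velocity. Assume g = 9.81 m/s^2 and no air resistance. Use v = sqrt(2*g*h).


v = sqrt(2 * g * h)
v = sqrt(2 * 9.81 * 4.68)
v = sqrt(91.8216) = 9.5824 m/s

9.5824 m/s


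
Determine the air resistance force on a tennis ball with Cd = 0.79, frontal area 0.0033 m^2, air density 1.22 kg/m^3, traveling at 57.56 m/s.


Fd = 0.5 * Cd * rho * A * v^2
Fd = 0.5 * 0.79 * 1.22 * 0.0033 * 57.56^2
v^2 = 3313.1536
Fd = 0.5 * 0.79 * 1.22 * 0.0033 * 3313.1536 = 5.2688 N

5.2688 N


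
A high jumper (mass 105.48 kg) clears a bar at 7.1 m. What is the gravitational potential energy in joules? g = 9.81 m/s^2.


PE = m * g * h
PE = 105.48 * 9.81 * 7.1
PE = 1034.7588 * 7.1 = 7346.7875 J

7346.7875 J


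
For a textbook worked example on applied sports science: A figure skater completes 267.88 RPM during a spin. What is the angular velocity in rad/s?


omega = RPM * 2 * pi / 60
omega = 267.88 * 2 * 3.14159 / 60
omega = 1683.1397 / 60 = 28.0523 rad/s

28.0523 rad/s


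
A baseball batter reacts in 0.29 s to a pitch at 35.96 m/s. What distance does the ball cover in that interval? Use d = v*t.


d = v * t
d = 35.96 * 0.29
d = 10.4284 m

10.4284 m


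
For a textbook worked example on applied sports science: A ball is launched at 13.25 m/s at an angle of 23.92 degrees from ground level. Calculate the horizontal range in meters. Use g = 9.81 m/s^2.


R = v^2 * sin(2*theta) / g
Convert angle to radians: theta = 23.92 deg = 0.4175 rad
sin(2*theta) = sin(0.835) = 0.7413
R = 13.25^2 * 0.7413 / 9.81
R = 175.5625 * 0.7413 / 9.81 = 13.266 m

13.266 m


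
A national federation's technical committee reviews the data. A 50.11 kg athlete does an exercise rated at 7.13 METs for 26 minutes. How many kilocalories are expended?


kcal = MET * mass * time_hr
Convert time: 26 min = 0.4333 hr
kcal = 7.13 * 50.11 * 0.4333
kcal = 154.8232 kcal

154.8232 kcal


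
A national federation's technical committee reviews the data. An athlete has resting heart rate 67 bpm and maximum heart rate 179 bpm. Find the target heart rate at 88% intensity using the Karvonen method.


Target = HRrest + pct*(HRmax - HRrest)
Heart rate reserve = HRmax - HRrest = 179 - 67 = 112 bpm
Fraction = 88% = 0.88
Target = 67 + 0.88 * 112
Target = 67 + 98.56 = 165.56 bpm

165.56 bpm


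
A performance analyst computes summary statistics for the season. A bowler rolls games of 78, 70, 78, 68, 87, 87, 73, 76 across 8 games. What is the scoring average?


Average = sum / n
Sum = 617
Average = 617 / 8 = 77.125

77.125


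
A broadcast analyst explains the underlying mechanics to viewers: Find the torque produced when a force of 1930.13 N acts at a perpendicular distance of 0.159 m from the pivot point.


tau = F * d
tau = 1930.13 * 0.159
tau = 306.8907 N*m

306.8907 N*m


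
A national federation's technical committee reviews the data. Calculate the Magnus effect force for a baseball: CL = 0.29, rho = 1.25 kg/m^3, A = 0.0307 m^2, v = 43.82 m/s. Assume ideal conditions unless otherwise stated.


FM = 0.5 * CL * rho * A * v^2
FM = 0.5 * 0.29 * 1.25 * 0.0307 * 43.82^2
v^2 = 1920.1924
FM = 0.5 * 0.29 * 1.25 * 0.0307 * 1920.1924 = 10.6847 N

10.6847 N


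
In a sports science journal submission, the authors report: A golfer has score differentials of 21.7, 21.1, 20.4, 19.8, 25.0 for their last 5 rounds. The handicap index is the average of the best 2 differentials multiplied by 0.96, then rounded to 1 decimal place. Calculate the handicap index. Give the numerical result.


All differentials: 21.7, 21.1, 20.4, 19.8, 25.0
Sorted: 19.8, 20.4, 21.1, 21.7, 25.0
Best 2: 19.8, 20.4
Average of best = 40.2 / 2 = 20.1
Raw index = 20.1 * 0.96 = 19.296
Handicap index = round(19.296, 1) = 19.3

19.3


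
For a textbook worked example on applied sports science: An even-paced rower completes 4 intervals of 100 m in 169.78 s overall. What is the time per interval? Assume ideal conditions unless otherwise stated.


Split time = total_time / n_laps = 169.78 / 4
Split time = 42.445 s per lap

42.445 s


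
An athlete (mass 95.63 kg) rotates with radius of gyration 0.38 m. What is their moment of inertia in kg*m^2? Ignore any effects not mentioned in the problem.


I = m * k^2
I = 95.63 * 0.38^2
I = 95.63 * 0.1444 = 13.809 kg*m^2

13.809 kg*m^2


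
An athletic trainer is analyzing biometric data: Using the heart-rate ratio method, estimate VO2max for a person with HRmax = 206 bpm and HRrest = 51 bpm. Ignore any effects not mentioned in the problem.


VO2max = 15.3 * HRmax / HRrest
VO2max = 15.3 * 206 / 51
VO2max = 3151.8 / 51 = 61.8 mL/kg/min

61.8 mL/kg/min


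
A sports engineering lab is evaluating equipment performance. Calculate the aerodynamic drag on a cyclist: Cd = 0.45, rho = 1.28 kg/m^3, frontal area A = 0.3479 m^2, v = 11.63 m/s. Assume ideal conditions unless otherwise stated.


Fd = 0.5 * Cd * rho * A * v^2
Fd = 0.5 * 0.45 * 1.28 * 0.3479 * 11.63^2
v^2 = 135.2569
Fd = 0.5 * 0.45 * 1.28 * 0.3479 * 135.2569 = 13.5521 N

13.5521 N


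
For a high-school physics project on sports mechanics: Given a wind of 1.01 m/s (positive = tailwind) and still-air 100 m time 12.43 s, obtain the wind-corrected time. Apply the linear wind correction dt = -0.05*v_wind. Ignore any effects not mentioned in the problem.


dt = -0.05 * v_wind = -0.05 * 1.01 = -0.0505 s
t_corrected = t_still + dt = 12.43 + (-0.0505)
t_corrected = 12.3795 s

12.3795 s


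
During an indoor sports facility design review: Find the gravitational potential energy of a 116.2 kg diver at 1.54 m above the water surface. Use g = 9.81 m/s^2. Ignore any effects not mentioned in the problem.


PE = m * g * h
PE = 116.2 * 9.81 * 1.54
PE = 1139.922 * 1.54 = 1755.4799 J

1755.4799 J


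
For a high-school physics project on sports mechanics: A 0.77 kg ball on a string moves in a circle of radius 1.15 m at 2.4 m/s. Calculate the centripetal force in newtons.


Fc = m * v^2 / r
v^2 = 2.4^2 = 5.76
Fc = 0.77 * 5.76 / 1.15
Fc = 4.4352 / 1.15 = 3.8567 N

3.8567 N


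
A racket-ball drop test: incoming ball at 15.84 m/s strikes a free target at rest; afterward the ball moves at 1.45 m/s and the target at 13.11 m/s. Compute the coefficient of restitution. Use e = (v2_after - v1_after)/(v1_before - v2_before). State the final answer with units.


e = (v2_after - v1_after) / (v1_before - v2_before)
Numerator = 13.11 - 1.45 = 11.66
Denominator = 15.84 - 0 = 15.84
e = 11.66 / 15.84 = 0.7361

0.7361


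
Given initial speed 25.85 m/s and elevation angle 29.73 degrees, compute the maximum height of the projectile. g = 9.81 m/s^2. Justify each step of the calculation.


H = (v*sin(theta))^2 / (2*g)
vy = v*sin(theta) = 25.85 * sin(29.73 deg) = 12.8194 m/s
H = vy^2 / (2*g) = 164.336 / (2*9.81)
H = 164.336 / 19.62 = 8.3759 m

8.3759 m


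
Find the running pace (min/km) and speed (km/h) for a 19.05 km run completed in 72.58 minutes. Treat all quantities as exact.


Pace = time / distance = 72.58 min / 19.05 km = 3.81 min/km
Speed = distance / time_in_hours = 19.05 / 1.2097 hr
Speed = 15.7481 km/h

3.81 min/km, 15.7481 km/h


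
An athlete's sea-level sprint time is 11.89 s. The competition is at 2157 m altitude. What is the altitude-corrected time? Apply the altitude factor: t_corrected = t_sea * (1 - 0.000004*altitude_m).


Correction factor = 1 - 0.000004 * 2157 = 0.991372
t_corrected = t_sea * factor = 11.89 * 0.991372
t_corrected = 11.7874 s

11.7874 s


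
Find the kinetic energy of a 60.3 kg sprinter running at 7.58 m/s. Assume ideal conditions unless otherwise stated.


KE = 0.5 * m * v^2
KE = 0.5 * 60.3 * 7.58^2
KE = 0.5 * 60.3 * 57.4564 = 1732.3105 J

1732.3105 J


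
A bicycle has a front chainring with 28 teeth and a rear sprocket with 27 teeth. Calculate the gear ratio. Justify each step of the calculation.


GR = front_teeth / rear_teeth
GR = 28 / 27
GR = 1.037

1.037


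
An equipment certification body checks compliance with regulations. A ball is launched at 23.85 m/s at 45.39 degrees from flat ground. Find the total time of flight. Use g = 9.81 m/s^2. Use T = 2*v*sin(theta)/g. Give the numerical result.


T = 2*v*sin(theta)/g
sin(theta) = sin(45.39 deg) = 0.7119
T = 2*23.85*0.7119 / 9.81
T = 33.9578 / 9.81 = 3.4615 s

3.4615 s


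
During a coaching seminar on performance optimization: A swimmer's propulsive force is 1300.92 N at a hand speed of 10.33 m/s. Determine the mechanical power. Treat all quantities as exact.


P = F * v
P = 1300.92 * 10.33
P = 13438.5036 W

13438.5036 W


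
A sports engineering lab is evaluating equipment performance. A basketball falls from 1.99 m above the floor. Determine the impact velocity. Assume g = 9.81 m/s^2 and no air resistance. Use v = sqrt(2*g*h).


v = sqrt(2 * g * h)
v = sqrt(2 * 9.81 * 1.99)
v = sqrt(39.0438) = 6.2485 m/s

6.2485 m/s


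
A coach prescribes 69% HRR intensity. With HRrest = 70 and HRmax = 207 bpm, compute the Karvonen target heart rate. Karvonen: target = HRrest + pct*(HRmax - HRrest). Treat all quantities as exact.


Target = HRrest + pct*(HRmax - HRrest)
Heart rate reserve = HRmax - HRrest = 207 - 70 = 137 bpm
Fraction = 69% = 0.69
Target = 70 + 0.69 * 137
Target = 70 + 94.53 = 164.53 bpm

164.53 bpm


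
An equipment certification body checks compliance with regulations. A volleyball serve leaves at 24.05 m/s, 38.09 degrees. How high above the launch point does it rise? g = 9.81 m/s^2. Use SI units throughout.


H = (v*sin(theta))^2 / (2*g)
vy = v*sin(theta) = 24.05 * sin(38.09 deg) = 14.8364 m/s
H = vy^2 / (2*g) = 220.119 / (2*9.81)
H = 220.119 / 19.62 = 11.2191 m

11.2191 m


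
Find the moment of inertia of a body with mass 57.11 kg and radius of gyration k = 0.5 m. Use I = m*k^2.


I = m * k^2
I = 57.11 * 0.5^2
I = 57.11 * 0.25 = 14.2775 kg*m^2

14.2775 kg*m^2


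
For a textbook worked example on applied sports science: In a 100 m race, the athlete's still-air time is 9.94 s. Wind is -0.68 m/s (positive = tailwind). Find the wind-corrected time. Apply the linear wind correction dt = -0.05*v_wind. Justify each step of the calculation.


dt = -0.05 * v_wind = -0.05 * -0.68 = 0.034 s
t_corrected = t_still + dt = 9.94 + (0.034)
t_corrected = 9.974 s

9.974 s


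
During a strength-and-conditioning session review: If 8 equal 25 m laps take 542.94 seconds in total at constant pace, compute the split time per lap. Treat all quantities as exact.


Split time = total_time / n_laps = 542.94 / 8
Split time = 67.8675 s per lap

67.8675 s


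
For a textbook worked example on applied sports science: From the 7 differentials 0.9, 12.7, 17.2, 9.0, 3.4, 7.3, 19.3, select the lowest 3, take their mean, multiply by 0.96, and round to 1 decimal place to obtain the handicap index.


All differentials: 0.9, 12.7, 17.2, 9.0, 3.4, 7.3, 19.3
Sorted: 0.9, 3.4, 7.3, 9.0, 12.7, 17.2, 19.3
Best 3: 0.9, 3.4, 7.3
Average of best = 11.6 / 3 = 3.8667
Raw index = 3.8667 * 0.96 = 3.712
Handicap index = round(3.712, 1) = 3.7

3.7


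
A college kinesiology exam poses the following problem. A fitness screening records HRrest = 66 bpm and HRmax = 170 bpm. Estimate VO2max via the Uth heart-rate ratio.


VO2max = 15.3 * HRmax / HRrest
VO2max = 15.3 * 170 / 66
VO2max = 2601 / 66 = 39.4091 mL/kg/min

39.4091 mL/kg/min


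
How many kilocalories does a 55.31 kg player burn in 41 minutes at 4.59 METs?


kcal = MET * mass * time_hr
Convert time: 41 min = 0.6833 hr
kcal = 4.59 * 55.31 * 0.6833
kcal = 173.4798 kcal

173.4798 kcal


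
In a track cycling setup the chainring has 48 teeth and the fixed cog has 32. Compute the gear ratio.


GR = front_teeth / rear_teeth
GR = 48 / 32
GR = 1.5

1.5


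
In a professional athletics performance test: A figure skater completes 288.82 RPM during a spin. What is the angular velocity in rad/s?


omega = RPM * 2 * pi / 60
omega = 288.82 * 2 * 3.14159 / 60
omega = 1814.7096 / 60 = 30.2452 rad/s

30.2452 rad/s


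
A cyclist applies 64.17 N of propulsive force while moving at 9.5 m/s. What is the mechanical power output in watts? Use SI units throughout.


P = F * v
P = 64.17 * 9.5
P = 609.615 W

609.615 W


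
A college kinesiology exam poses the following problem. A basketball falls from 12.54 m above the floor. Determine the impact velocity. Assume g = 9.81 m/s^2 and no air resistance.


v = sqrt(2 * g * h)
v = sqrt(2 * 9.81 * 12.54)
v = sqrt(246.0348) = 15.6855 m/s

15.6855 m/s


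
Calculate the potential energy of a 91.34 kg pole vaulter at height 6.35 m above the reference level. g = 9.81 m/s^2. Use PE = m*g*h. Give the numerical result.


PE = m * g * h
PE = 91.34 * 9.81 * 6.35
PE = 896.0454 * 6.35 = 5689.8883 J

5689.8883 J


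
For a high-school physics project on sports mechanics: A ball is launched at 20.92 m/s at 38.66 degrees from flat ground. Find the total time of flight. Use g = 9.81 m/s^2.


T = 2*v*sin(theta)/g
sin(theta) = sin(38.66 deg) = 0.6247
T = 2*20.92*0.6247 / 9.81
T = 26.1374 / 9.81 = 2.6644 s

2.6644 s


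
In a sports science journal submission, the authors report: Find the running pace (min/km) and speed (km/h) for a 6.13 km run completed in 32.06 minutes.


Pace = time / distance = 32.06 min / 6.13 km = 5.23 min/km
Speed = distance / time_in_hours = 6.13 / 0.5343 hr
Speed = 11.4722 km/h

5.23 min/km, 11.4722 km/h


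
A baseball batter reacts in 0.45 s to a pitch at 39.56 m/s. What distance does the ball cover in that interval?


d = v * t
d = 39.56 * 0.45
d = 17.802 m

17.802 m


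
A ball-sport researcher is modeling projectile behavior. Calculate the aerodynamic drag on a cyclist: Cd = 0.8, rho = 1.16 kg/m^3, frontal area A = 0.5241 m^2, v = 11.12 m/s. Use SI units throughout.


Fd = 0.5 * Cd * rho * A * v^2
Fd = 0.5 * 0.8 * 1.16 * 0.5241 * 11.12^2
v^2 = 123.6544
Fd = 0.5 * 0.8 * 1.16 * 0.5241 * 123.6544 = 30.0706 N

30.0706 N


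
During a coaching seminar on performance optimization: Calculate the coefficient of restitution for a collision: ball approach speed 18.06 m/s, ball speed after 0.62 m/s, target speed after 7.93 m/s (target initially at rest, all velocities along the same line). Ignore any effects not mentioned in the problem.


e = (v2_after - v1_after) / (v1_before - v2_before)
Numerator = 7.93 - 0.62 = 7.31
Denominator = 18.06 - 0 = 18.06
e = 7.31 / 18.06 = 0.4048

0.4048


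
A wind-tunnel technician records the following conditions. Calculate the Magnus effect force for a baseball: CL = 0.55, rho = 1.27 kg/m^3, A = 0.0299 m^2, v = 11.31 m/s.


FM = 0.5 * CL * rho * A * v^2
FM = 0.5 * 0.55 * 1.27 * 0.0299 * 11.31^2
v^2 = 127.9161
FM = 0.5 * 0.55 * 1.27 * 0.0299 * 127.9161 = 1.3358 N

1.3358 N


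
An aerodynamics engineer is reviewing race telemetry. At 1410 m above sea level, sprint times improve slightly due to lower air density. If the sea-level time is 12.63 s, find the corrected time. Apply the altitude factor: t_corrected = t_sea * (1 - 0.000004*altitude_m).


Correction factor = 1 - 0.000004 * 1410 = 0.99436
t_corrected = t_sea * factor = 12.63 * 0.99436
t_corrected = 12.5588 s

12.5588 s


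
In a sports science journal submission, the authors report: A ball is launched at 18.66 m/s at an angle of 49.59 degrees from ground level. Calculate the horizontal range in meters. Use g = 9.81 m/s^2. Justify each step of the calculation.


R = v^2 * sin(2*theta) / g
Convert angle to radians: theta = 49.59 deg = 0.8655 rad
sin(2*theta) = sin(1.731) = 0.9872
R = 18.66^2 * 0.9872 / 9.81
R = 348.1956 * 0.9872 / 9.81 = 35.0393 m

35.0393 m


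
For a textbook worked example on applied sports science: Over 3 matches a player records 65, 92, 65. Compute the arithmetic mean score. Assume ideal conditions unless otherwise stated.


Average = sum / n
Sum = 222
Average = 222 / 3 = 74

74


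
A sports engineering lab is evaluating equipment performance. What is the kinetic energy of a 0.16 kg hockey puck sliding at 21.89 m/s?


KE = 0.5 * m * v^2
KE = 0.5 * 0.16 * 21.89^2
KE = 0.5 * 0.16 * 479.1721 = 38.3338 J

38.3338 J


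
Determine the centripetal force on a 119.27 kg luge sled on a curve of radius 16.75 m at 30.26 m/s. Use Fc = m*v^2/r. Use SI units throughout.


Fc = m * v^2 / r
v^2 = 30.26^2 = 915.6676
Fc = 119.27 * 915.6676 / 16.75
Fc = 109211.6747 / 16.75 = 6520.1 N

6520.1 N


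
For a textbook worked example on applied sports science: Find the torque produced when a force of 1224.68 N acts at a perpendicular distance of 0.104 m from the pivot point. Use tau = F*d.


tau = F * d
tau = 1224.68 * 0.104
tau = 127.3667 N*m

127.3667 N*m


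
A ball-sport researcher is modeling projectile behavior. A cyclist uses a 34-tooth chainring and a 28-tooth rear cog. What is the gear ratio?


GR = front_teeth / rear_teeth
GR = 34 / 28
GR = 1.2143

1.2143


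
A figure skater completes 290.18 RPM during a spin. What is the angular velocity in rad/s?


omega = RPM * 2 * pi / 60
omega = 290.18 * 2 * 3.14159 / 60
omega = 1823.2547 / 60 = 30.3876 rad/s

30.3876 rad/s


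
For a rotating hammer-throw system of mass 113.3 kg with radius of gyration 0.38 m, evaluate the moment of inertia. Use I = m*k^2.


I = m * k^2
I = 113.3 * 0.38^2
I = 113.3 * 0.1444 = 16.3605 kg*m^2

16.3605 kg*m^2


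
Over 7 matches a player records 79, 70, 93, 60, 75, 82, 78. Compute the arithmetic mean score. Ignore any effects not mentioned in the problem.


Average = sum / n
Sum = 537
Average = 537 / 7 = 76.7143

76.7143


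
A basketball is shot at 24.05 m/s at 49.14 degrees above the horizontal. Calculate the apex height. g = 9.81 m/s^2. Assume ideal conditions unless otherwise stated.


H = (v*sin(theta))^2 / (2*g)
vy = v*sin(theta) = 24.05 * sin(49.14 deg) = 18.1893 m/s
H = vy^2 / (2*g) = 330.8493 / (2*9.81)
H = 330.8493 / 19.62 = 16.8629 m

16.8629 m


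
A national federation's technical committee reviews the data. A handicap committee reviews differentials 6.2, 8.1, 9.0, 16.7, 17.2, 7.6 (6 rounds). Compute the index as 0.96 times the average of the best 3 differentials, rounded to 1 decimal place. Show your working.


All differentials: 6.2, 8.1, 9.0, 16.7, 17.2, 7.6
Sorted: 6.2, 7.6, 8.1, 9.0, 16.7, 17.2
Best 3: 6.2, 7.6, 8.1
Average of best = 21.9 / 3 = 7.3
Raw index = 7.3 * 0.96 = 7.008
Handicap index = round(7.008, 1) = 7.0

7.0


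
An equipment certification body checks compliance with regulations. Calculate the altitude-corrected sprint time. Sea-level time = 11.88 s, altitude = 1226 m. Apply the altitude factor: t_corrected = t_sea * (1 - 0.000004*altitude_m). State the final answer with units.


Correction factor = 1 - 0.000004 * 1226 = 0.995096
t_corrected = t_sea * factor = 11.88 * 0.995096
t_corrected = 11.8217 s

11.8217 s


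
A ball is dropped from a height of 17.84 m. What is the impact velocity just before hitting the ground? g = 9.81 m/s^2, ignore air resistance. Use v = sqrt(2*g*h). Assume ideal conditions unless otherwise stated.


v = sqrt(2 * g * h)
v = sqrt(2 * 9.81 * 17.84)
v = sqrt(350.0208) = 18.7088 m/s

18.7088 m/s
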